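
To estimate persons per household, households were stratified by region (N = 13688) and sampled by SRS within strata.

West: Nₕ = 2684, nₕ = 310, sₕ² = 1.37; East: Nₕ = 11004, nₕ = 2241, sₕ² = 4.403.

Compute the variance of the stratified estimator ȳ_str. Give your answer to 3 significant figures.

Var(ȳ_str) = Σₕ Wₕ²(1 − fₕ)sₕ²/nₕ with Wₕ = Nₕ/N, N = 13688.
West: Wₕ = 0.19608416; term = 0.19608416²·(1 − 0.11549925)·1.37/310 = 1.5029416 × 10^-4.
East: Wₕ = 0.80391584; term = 0.80391584²·(1 − 0.20365322)·4.403/2241 = 0.0010111841.
Sum = 0.0011614783.

0.00116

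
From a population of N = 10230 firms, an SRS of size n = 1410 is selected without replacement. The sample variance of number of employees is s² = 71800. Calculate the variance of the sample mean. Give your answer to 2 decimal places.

Under SRS without replacement, Var(ȳ) = (1 − f)·s²/n with f = n/N = 1410/10230 = 0.13782991.
Var(ȳ) = (1 − 0.13782991)·71800/1410 = 0.86217009·50.921986 = 43.903413.

43.90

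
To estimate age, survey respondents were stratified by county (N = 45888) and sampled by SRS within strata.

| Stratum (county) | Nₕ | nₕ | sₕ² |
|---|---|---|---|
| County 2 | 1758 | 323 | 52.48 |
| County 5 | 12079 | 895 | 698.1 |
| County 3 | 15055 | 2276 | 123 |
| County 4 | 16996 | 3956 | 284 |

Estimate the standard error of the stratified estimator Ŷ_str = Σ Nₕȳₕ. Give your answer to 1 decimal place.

11493.0

Var(Ŷ_str) = Σₕ Nₕ²(1 − fₕ)sₕ²/nₕ.
County 2: 1758²·(1 − 323/1758)·52.48/323 = 409885.05.
County 5: 12079²·(1 − 895/12079)·698.1/895 = 1.053714 × 10^8.
County 3: 15055²·(1 − 2276/15055)·123/2276 = 1.0397058 × 10^7.
County 4: 16996²·(1 − 3956/16996)·284/3956 = 1.5910593 × 10^7.
Sum = 1.3208894 × 10^8.
SE = √(1.3208894 × 10^8) = 11493.0.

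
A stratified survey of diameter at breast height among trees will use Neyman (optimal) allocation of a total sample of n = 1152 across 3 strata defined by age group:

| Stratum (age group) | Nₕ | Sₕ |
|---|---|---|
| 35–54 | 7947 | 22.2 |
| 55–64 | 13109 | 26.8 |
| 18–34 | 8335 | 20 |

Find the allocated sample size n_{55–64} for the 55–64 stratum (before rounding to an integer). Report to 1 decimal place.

Neyman allocation: nₕ = n·NₕSₕ / Σⱼ NⱼSⱼ.
Σ NⱼSⱼ = 7947·22.2 + 13109·26.8 + 8335·20 = 694444.6.
n_{55–64} = 1152·13109·26.8 / 694444.6 = 582.8.

582.8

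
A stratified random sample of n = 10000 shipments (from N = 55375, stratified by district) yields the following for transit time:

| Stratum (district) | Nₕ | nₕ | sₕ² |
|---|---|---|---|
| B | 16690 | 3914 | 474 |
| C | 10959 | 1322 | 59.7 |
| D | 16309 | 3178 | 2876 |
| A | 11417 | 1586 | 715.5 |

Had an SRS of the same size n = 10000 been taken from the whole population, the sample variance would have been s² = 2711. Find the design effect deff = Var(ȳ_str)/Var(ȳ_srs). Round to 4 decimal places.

Var(ȳ_str) = Σ Wₕ²(1−fₕ)sₕ²/nₕ with Wₕ = Nₕ/55375:
  B: (16690/55375)²·(1−3914/16690)·474/3914 = 0.0084213416
  C: (10959/55375)²·(1−1322/10959)·59.7/1322 = 0.0015553502
  D: (16309/55375)²·(1−3178/16309)·2876/3178 = 0.063202265
  A: (11417/55375)²·(1−1586/11417)·715.5/1586 = 0.016513102
  → Var(ȳ_str) = 0.089692059.
Var(ȳ_srs) = (1 − 10000/55375)·2711/10000 = 0.22214289.
deff = 0.089692059 / 0.22214289 = 0.4038.

0.4038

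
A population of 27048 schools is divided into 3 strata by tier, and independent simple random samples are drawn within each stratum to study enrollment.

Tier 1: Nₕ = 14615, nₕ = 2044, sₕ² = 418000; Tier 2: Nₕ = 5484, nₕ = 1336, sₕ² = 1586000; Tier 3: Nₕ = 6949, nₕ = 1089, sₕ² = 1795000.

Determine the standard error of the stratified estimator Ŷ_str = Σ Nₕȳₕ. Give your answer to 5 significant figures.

362900

Var(Ŷ_str) = Σₕ Nₕ²(1 − fₕ)sₕ²/nₕ.
Tier 1: 14615²·(1 − 2044/14615)·418000/2044 = 3.7571976 × 10^10.
Tier 2: 5484²·(1 − 1336/5484)·1586000/1336 = 2.70043 × 10^10.
Tier 3: 6949²·(1 − 1089/6949)·1795000/1089 = 6.7120704 × 10^10.
Sum = 1.3169698 × 10^11.
SE = √(1.3169698 × 10^11) = 362900.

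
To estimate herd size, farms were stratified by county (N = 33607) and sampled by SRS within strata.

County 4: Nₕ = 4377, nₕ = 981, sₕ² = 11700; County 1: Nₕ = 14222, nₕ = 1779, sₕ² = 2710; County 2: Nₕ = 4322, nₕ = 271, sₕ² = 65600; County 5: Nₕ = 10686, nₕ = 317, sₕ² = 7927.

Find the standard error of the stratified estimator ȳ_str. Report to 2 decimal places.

2.57

Var(ȳ_str) = Σₕ Wₕ²(1 − fₕ)sₕ²/nₕ with Wₕ = Nₕ/N, N = 33607.
County 4: Wₕ = 0.13024072; term = 0.13024072²·(1 − 0.22412611)·11700/981 = 0.15696455.
County 1: Wₕ = 0.42318565; term = 0.42318565²·(1 − 0.12508789)·2710/1779 = 0.23868198.
County 2: Wₕ = 0.12860416; term = 0.12860416²·(1 − 0.06270245)·65600/271 = 3.7525118.
County 5: Wₕ = 0.31796947; term = 0.31796947²·(1 − 0.02966498)·7927/317 = 2.4532519.
Sum = 6.6014102.
SE = √(6.6014102) = 2.57.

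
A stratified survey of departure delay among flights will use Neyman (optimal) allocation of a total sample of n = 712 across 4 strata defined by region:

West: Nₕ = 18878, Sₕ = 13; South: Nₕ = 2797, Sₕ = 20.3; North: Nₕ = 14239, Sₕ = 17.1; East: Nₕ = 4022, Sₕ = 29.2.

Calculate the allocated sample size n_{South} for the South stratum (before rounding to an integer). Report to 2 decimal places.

60.96

Neyman allocation: nₕ = n·NₕSₕ / Σⱼ NⱼSⱼ.
Σ NⱼSⱼ = 18878·13 + 2797·20.3 + 14239·17.1 + 4022·29.2 = 663122.4.
n_{South} = 712·2797·20.3 / 663122.4 = 60.96.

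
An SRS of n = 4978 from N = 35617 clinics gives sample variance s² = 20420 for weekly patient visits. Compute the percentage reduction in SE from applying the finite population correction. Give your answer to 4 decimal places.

7.2511

f = n/N = 4978/35617 = 0.13976472.
SE_no-fpc = √(s²/n) = 2.0253516; SE_fpc = √((1−f)s²/n) = 1.8784907.
Ratio = √(1−f) = 0.92748870. Reduction = 100·(1 − 0.92748870) = 7.2511%.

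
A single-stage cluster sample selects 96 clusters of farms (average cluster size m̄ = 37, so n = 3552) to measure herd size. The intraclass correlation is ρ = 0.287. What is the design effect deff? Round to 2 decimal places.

deff = 1 + (37 − 1)·0.287 = 1 + 10.332 = 11.332.

11.33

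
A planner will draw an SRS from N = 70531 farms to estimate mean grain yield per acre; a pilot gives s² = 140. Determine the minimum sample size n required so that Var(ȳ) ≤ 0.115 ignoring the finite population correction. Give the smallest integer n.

Without fpc, n₀ = s²/D = 140/0.115 = 1217.3913.
Rounding up, n = 1218.

1218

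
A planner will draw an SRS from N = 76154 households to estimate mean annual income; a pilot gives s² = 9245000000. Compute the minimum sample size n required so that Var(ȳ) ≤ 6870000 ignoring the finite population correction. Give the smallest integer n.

Without fpc, n₀ = s²/D = 9245000000/6870000 = 1345.7060.
Rounding up, n = 1346.

1346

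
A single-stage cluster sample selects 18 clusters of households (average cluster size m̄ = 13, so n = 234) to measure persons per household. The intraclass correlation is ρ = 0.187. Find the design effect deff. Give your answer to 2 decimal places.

deff = 1 + (13 − 1)·0.187 = 1 + 2.244 = 3.244.

3.24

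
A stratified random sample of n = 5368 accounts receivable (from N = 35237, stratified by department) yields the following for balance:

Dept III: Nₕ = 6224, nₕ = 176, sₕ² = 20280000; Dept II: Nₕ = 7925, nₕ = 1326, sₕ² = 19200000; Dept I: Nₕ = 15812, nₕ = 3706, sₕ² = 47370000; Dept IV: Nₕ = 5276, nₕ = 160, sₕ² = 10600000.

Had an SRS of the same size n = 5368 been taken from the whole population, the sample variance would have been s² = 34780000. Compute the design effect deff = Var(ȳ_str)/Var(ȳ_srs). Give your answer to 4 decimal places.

1.3681

Var(ȳ_str) = Σ Wₕ²(1−fₕ)sₕ²/nₕ with Wₕ = Nₕ/35237:
  Dept III: (6224/35237)²·(1−176/6224)·20280000/176 = 3493.3234
  Dept II: (7925/35237)²·(1−1326/7925)·19200000/1326 = 609.86997
  Dept I: (15812/35237)²·(1−3706/15812)·47370000/3706 = 1970.5506
  Dept IV: (5276/35237)²·(1−160/5276)·10600000/160 = 1440.2018
  → Var(ȳ_str) = 7513.9458.
Var(ȳ_srs) = (1 − 5368/35237)·34780000/5368 = 5492.1049.
deff = 7513.9458 / 5492.1049 = 1.3681.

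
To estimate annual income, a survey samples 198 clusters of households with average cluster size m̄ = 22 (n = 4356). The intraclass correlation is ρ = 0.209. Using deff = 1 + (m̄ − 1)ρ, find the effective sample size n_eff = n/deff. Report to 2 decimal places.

808.31

deff = 1 + (22 − 1)·0.209 = 1 + 4.389 = 5.389.
n_eff = 4356 / 5.389 = 808.31.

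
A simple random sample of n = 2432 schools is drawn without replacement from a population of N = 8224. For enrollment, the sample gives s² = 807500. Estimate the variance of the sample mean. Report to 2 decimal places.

233.84

Under SRS without replacement, Var(ȳ) = (1 − f)·s²/n with f = n/N = 2432/8224 = 0.29571984.
Var(ȳ) = (1 − 0.29571984)·807500/2432 = 0.70428016·332.03125 = 233.84302.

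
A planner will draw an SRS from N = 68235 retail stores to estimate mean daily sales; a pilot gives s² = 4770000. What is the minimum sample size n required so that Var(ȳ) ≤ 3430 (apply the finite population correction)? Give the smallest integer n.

1363

Without fpc, n₀ = s²/D = 4770000/3430 = 1390.6706.
With fpc, (1 − n/N)·s²/n ≤ D requires n ≥ n₀/(1 + n₀/N) = 1390.6706/(1 + 1390.6706/68235) = 1362.8940.
Rounding up, n = 1363.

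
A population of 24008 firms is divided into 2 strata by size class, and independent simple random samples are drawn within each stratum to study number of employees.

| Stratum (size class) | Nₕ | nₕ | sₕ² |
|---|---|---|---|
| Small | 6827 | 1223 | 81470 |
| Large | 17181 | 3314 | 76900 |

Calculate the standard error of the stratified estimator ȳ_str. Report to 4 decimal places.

3.7434

Var(ȳ_str) = Σₕ Wₕ²(1 − fₕ)sₕ²/nₕ with Wₕ = Nₕ/N, N = 24008.
Small: Wₕ = 0.28436355; term = 0.28436355²·(1 − 0.17914164)·81470/1223 = 4.4216801.
Large: Wₕ = 0.71563645; term = 0.71563645²·(1 − 0.19288749)·76900/3314 = 9.591639.
Sum = 14.013319.
SE = √(14.013319) = 3.7434.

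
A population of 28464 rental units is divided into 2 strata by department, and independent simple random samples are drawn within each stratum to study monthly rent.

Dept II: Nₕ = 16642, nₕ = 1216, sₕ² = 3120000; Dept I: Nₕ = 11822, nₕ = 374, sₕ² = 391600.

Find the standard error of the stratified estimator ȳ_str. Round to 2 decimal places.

31.43

Var(ȳ_str) = Σₕ Wₕ²(1 − fₕ)sₕ²/nₕ with Wₕ = Nₕ/N, N = 28464.
Dept II: Wₕ = 0.58466835; term = 0.58466835²·(1 − 0.07306814)·3120000/1216 = 812.99524.
Dept I: Wₕ = 0.41533165; term = 0.41533165²·(1 − 0.03163593)·391600/374 = 174.90402.
Sum = 987.89926.
SE = √(987.89926) = 31.43.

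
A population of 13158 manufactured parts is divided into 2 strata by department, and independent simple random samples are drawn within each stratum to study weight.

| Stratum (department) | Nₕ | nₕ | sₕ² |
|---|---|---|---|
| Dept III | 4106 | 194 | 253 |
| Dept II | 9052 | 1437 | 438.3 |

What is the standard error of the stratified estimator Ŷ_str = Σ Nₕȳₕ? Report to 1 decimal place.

Var(Ŷ_str) = Σₕ Nₕ²(1 − fₕ)sₕ²/nₕ.
Dept III: 4106²·(1 − 194/4106)·253/194 = 2.0947711 × 10^7.
Dept II: 9052²·(1 − 1437/9052)·438.3/1437 = 2.1024668 × 10^7.
Sum = 4.1972379 × 10^7.
SE = √(4.1972379 × 10^7) = 6478.6.

6478.6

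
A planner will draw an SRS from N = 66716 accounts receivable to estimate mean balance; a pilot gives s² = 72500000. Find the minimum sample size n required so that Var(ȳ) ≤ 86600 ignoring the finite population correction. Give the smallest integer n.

838

Without fpc, n₀ = s²/D = 72500000/86600 = 837.1824.
Rounding up, n = 838.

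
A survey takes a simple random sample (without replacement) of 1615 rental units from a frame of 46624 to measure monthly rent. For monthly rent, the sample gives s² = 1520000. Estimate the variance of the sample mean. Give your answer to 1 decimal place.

Under SRS without replacement, Var(ȳ) = (1 − f)·s²/n with f = n/N = 1615/46624 = 0.03463881.
Var(ȳ) = (1 − 0.03463881)·1520000/1615 = 0.96536119·941.17647 = 908.57524.

908.6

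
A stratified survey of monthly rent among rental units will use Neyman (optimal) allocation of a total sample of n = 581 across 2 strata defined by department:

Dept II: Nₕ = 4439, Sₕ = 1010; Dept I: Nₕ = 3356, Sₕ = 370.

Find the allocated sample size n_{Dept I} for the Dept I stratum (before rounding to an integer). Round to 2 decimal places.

Neyman allocation: nₕ = n·NₕSₕ / Σⱼ NⱼSⱼ.
Σ NⱼSⱼ = 4439·1010 + 3356·370 = 5.72511 × 10^6.
n_{Dept I} = 581·3356·370 / (5.72511 × 10^6) = 126.01.

126.01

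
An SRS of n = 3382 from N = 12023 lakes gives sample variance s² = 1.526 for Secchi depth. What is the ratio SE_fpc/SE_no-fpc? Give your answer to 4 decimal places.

f = n/N = 3382/12023 = 0.28129419.
SE_no-fpc = √(s²/n) = 0.021241758; SE_fpc = √((1−f)s²/n) = 0.018008023.
Ratio = √(1−f) = 0.84776519.

0.8478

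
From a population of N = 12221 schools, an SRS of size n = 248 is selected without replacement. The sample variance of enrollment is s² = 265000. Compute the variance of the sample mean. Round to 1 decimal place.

1046.9

Under SRS without replacement, Var(ȳ) = (1 − f)·s²/n with f = n/N = 248/12221 = 0.02029294.
Var(ȳ) = (1 − 0.02029294)·265000/248 = 0.97970706·1068.5484 = 1046.8644.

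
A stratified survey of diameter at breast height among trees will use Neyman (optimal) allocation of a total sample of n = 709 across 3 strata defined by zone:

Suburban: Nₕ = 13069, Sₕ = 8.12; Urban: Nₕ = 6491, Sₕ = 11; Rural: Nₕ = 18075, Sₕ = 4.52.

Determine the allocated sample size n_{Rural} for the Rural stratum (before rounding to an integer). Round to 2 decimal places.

Neyman allocation: nₕ = n·NₕSₕ / Σⱼ NⱼSⱼ.
Σ NⱼSⱼ = 13069·8.12 + 6491·11 + 18075·4.52 = 259220.28.
n_{Rural} = 709·18075·4.52 / 259220.28 = 223.46.

223.46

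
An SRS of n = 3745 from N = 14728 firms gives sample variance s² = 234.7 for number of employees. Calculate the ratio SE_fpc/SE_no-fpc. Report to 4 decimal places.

0.8636

f = n/N = 3745/14728 = 0.25427757.
SE_no-fpc = √(s²/n) = 0.25034022; SE_fpc = √((1−f)s²/n) = 0.21618185.
Ratio = √(1−f) = 0.86355222.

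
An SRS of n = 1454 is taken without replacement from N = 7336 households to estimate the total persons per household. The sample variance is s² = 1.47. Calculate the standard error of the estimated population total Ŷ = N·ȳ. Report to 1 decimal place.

Var(Ŷ) = N²·Var(ȳ) = N²·(1 − n/N)·s²/n.
f = 1454/7336 = 0.19820065; Var(ȳ) = 0.80179935·1.47/1454 = 8.1062245 × 10^-4.
Var(Ŷ) = 7336² · (8.1062245 × 10^-4) = 43625.184.
SE(Ŷ) = √(43625.184) = 208.9.

208.9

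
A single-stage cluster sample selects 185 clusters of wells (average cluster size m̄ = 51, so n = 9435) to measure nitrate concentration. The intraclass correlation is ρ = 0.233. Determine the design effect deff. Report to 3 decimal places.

12.650

deff = 1 + (51 − 1)·0.233 = 1 + 11.65 = 12.65.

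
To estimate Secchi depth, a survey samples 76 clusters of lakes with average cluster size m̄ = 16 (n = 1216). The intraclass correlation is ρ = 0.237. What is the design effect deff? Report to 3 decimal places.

4.555

deff = 1 + (16 − 1)·0.237 = 1 + 3.555 = 4.555.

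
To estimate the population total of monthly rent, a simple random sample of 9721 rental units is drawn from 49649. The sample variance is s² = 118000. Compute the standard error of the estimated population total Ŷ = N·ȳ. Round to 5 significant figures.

Var(Ŷ) = N²·Var(ȳ) = N²·(1 − n/N)·s²/n.
f = 9721/49649 = 0.19579448; Var(ȳ) = 0.80420552·118000/9721 = 9.7619845.
Var(Ŷ) = 49649² · 9.7619845 = 2.4063518 × 10^10.
SE(Ŷ) = √(2.4063518 × 10^10) = 155120.

155120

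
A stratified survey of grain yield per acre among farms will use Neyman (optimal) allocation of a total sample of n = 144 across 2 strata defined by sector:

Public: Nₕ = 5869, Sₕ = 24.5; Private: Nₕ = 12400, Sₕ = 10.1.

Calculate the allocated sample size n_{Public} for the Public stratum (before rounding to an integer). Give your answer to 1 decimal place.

Neyman allocation: nₕ = n·NₕSₕ / Σⱼ NⱼSⱼ.
Σ NⱼSⱼ = 5869·24.5 + 12400·10.1 = 269030.5.
n_{Public} = 144·5869·24.5 / 269030.5 = 77.0.

77.0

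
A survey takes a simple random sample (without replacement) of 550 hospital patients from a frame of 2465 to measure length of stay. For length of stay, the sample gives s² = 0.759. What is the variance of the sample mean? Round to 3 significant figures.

0.00107

Under SRS without replacement, Var(ȳ) = (1 − f)·s²/n with f = n/N = 550/2465 = 0.22312373.
Var(ȳ) = (1 − 0.22312373)·0.759/550 = 0.77687627·0.00138 = 0.0010720892.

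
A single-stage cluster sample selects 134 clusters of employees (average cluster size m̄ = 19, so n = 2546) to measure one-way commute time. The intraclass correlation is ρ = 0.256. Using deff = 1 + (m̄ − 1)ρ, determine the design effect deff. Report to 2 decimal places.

5.61

deff = 1 + (19 − 1)·0.256 = 1 + 4.608 = 5.608.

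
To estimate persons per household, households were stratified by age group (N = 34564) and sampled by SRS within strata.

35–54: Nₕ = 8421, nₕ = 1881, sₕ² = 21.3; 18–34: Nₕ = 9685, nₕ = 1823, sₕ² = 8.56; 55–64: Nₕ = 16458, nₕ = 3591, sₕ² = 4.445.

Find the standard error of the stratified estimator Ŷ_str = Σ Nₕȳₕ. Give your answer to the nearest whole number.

Var(Ŷ_str) = Σₕ Nₕ²(1 − fₕ)sₕ²/nₕ.
35–54: 8421²·(1 − 1881/8421)·21.3/1881 = 623637.5.
18–34: 9685²·(1 − 1823/9685)·8.56/1823 = 357535.99.
55–64: 16458²·(1 − 3591/16458)·4.445/3591 = 262126.37.
Sum = 1.2432999 × 10^6.
SE = √(1.2432999 × 10^6) = 1115.

1115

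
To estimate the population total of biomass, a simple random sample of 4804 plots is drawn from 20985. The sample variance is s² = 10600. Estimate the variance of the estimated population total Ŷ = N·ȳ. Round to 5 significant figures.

Var(Ŷ) = N²·Var(ȳ) = N²·(1 − n/N)·s²/n.
f = 4804/20985 = 0.22892542; Var(ȳ) = 0.77107458·10600/4804 = 1.7013719.
Var(Ŷ) = 20985² · 1.7013719 = 7.4923353 × 10^8.

7.4923 × 10^8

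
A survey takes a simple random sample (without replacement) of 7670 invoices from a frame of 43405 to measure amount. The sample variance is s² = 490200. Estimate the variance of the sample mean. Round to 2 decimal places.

52.62

Under SRS without replacement, Var(ȳ) = (1 − f)·s²/n with f = n/N = 7670/43405 = 0.17670775.
Var(ȳ) = (1 − 0.17670775)·490200/7670 = 0.82329225·63.911343 = 52.617713.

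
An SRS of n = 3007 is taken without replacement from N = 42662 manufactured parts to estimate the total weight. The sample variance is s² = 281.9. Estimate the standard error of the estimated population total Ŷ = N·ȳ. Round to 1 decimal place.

12593.6

Var(Ŷ) = N²·Var(ȳ) = N²·(1 − n/N)·s²/n.
f = 3007/42662 = 0.07048427; Var(ȳ) = 0.92951573·281.9/3007 = 0.087140168.
Var(Ŷ) = 42662² · 0.087140168 = 1.5859914 × 10^8.
SE(Ŷ) = √(1.5859914 × 10^8) = 12593.6.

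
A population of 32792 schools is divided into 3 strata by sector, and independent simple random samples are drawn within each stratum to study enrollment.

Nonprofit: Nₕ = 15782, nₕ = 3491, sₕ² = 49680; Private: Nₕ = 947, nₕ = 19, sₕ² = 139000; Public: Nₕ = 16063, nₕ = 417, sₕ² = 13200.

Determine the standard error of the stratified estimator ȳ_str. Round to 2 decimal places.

3.99

Var(ȳ_str) = Σₕ Wₕ²(1 − fₕ)sₕ²/nₕ with Wₕ = Nₕ/N, N = 32792.
Nonprofit: Wₕ = 0.48127592; term = 0.48127592²·(1 − 0.22120137)·49680/3491 = 2.5671142.
Private: Wₕ = 0.02887899; term = 0.02887899²·(1 − 0.02006336)·139000/19 = 5.9789283.
Public: Wₕ = 0.48984508; term = 0.48984508²·(1 − 0.02596028)·13200/417 = 7.3983019.
Sum = 15.944344.
SE = √(15.944344) = 3.99.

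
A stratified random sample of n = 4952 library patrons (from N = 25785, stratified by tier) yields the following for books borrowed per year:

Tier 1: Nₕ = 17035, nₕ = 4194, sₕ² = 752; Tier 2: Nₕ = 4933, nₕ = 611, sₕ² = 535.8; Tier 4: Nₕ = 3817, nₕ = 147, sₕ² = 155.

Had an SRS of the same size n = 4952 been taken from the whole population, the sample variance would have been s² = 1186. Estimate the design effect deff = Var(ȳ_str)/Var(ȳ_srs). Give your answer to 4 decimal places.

Var(ȳ_str) = Σ Wₕ²(1−fₕ)sₕ²/nₕ with Wₕ = Nₕ/25785:
  Tier 1: (17035/25785)²·(1−4194/17035)·752/4194 = 0.058992408
  Tier 2: (4933/25785)²·(1−611/4933)·535.8/611 = 0.028120504
  Tier 4: (3817/25785)²·(1−147/3817)·155/147 = 0.022216125
  → Var(ȳ_str) = 0.10932904.
Var(ȳ_srs) = (1 − 4952/25785)·1186/4952 = 0.19350346.
deff = 0.10932904 / 0.19350346 = 0.5650.

0.5650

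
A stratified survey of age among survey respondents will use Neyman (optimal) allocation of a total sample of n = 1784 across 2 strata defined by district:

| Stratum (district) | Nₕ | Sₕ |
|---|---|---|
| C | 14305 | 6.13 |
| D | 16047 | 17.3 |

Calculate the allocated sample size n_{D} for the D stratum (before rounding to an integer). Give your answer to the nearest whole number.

Neyman allocation: nₕ = n·NₕSₕ / Σⱼ NⱼSⱼ.
Σ NⱼSⱼ = 14305·6.13 + 16047·17.3 = 365302.75.
n_{D} = 1784·16047·17.3 / 365302.75 = 1356.

1356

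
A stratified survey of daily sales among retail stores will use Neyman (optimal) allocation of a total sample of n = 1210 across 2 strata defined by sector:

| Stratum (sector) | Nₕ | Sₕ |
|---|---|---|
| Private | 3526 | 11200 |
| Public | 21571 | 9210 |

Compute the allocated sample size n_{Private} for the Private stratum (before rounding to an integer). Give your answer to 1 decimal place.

200.6

Neyman allocation: nₕ = n·NₕSₕ / Σⱼ NⱼSⱼ.
Σ NⱼSⱼ = 3526·11200 + 21571·9210 = 2.3816011 × 10^8.
n_{Private} = 1210·3526·11200 / (2.3816011 × 10^8) = 200.6.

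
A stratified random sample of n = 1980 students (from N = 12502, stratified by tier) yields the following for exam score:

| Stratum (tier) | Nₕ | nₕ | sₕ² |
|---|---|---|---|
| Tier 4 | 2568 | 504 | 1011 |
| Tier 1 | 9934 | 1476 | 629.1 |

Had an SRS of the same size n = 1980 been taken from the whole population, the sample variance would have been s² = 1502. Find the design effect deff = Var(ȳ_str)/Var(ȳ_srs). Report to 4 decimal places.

Var(ȳ_str) = Σ Wₕ²(1−fₕ)sₕ²/nₕ with Wₕ = Nₕ/12502:
  Tier 4: (2568/12502)²·(1−504/2568)·1011/504 = 0.068024654
  Tier 1: (9934/12502)²·(1−1476/9934)·629.1/1476 = 0.22912167
  → Var(ȳ_str) = 0.29714632.
Var(ȳ_srs) = (1 − 1980/12502)·1502/1980 = 0.63844508.
deff = 0.29714632 / 0.63844508 = 0.4654.

0.4654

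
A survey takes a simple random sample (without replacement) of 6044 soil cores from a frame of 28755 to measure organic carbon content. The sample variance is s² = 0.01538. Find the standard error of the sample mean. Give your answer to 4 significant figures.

Under SRS without replacement, Var(ȳ) = (1 − f)·s²/n with f = n/N = 6044/28755 = 0.21018953.
Var(ȳ) = (1 − 0.21018953)·0.01538/6044 = 0.78981047·2.5446724 × 10^-6 = 2.0098089 × 10^-6.
SE(ȳ) = √(2.0098089 × 10^-6) = 0.001418.

0.001418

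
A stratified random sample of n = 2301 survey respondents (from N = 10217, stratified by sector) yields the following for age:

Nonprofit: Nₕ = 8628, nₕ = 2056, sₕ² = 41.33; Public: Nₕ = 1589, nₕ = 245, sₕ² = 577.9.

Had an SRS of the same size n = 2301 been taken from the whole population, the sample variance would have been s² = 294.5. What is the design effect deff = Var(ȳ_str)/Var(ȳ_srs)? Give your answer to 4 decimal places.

0.5968

Var(ȳ_str) = Σ Wₕ²(1−fₕ)sₕ²/nₕ with Wₕ = Nₕ/10217:
  Nonprofit: (8628/10217)²·(1−2056/8628)·41.33/2056 = 0.010919511
  Public: (1589/10217)²·(1−245/1589)·577.9/245 = 0.048257297
  → Var(ȳ_str) = 0.059176808.
Var(ȳ_srs) = (1 − 2301/10217)·294.5/2301 = 0.099163323.
deff = 0.059176808 / 0.099163323 = 0.5968.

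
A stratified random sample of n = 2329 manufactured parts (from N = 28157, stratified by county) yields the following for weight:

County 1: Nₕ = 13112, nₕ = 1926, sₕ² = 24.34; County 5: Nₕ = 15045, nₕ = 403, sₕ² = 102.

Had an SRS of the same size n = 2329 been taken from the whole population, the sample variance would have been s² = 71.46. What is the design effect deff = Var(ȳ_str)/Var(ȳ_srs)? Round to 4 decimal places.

Var(ȳ_str) = Σ Wₕ²(1−fₕ)sₕ²/nₕ with Wₕ = Nₕ/28157:
  County 1: (13112/28157)²·(1−1926/13112)·24.34/1926 = 0.0023379504
  County 5: (15045/28157)²·(1−403/15045)·102/403 = 0.070325845
  → Var(ȳ_str) = 0.072663795.
Var(ȳ_srs) = (1 − 2329/28157)·71.46/2329 = 0.028144784.
deff = 0.072663795 / 0.028144784 = 2.5818.

2.5818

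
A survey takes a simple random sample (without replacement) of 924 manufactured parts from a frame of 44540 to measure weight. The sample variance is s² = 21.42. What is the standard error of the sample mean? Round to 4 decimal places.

0.1507

Under SRS without replacement, Var(ȳ) = (1 − f)·s²/n with f = n/N = 924/44540 = 0.02074540.
Var(ȳ) = (1 − 0.02074540)·21.42/924 = 0.97925460·0.023181818 = 0.022700902.
SE(ȳ) = √(0.022700902) = 0.1507.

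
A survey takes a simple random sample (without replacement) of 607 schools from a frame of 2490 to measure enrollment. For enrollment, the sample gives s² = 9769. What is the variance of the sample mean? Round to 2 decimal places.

12.17

Under SRS without replacement, Var(ȳ) = (1 − f)·s²/n with f = n/N = 607/2490 = 0.24377510.
Var(ȳ) = (1 − 0.24377510)·9769/607 = 0.75622490·16.093904 = 12.170611.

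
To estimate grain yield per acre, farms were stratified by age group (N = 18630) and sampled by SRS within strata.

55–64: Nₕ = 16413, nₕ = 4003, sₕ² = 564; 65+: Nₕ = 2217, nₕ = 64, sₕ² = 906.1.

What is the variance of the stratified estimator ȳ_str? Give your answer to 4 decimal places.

0.2774

Var(ȳ_str) = Σₕ Wₕ²(1 − fₕ)sₕ²/nₕ with Wₕ = Nₕ/N, N = 18630.
55–64: Wₕ = 0.88099839; term = 0.88099839²·(1 − 0.24389204)·564/4003 = 0.082685157.
65+: Wₕ = 0.11900161; term = 0.11900161²·(1 − 0.02886784)·906.1/64 = 0.19470637.
Sum = 0.27739153.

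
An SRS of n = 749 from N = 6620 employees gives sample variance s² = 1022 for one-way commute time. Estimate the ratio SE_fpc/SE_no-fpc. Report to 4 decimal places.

0.9417

f = n/N = 749/6620 = 0.11314199.
SE_no-fpc = √(s²/n) = 1.1681121; SE_fpc = √((1−f)s²/n) = 1.1000479.
Ratio = √(1−f) = 0.94173139.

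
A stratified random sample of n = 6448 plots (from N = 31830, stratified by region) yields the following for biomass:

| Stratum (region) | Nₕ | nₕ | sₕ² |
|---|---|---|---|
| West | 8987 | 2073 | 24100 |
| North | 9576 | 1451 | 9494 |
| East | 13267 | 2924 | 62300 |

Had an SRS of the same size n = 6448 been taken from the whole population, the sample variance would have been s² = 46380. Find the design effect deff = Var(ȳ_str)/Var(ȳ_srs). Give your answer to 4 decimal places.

0.7150

Var(ȳ_str) = Σ Wₕ²(1−fₕ)sₕ²/nₕ with Wₕ = Nₕ/31830:
  West: (8987/31830)²·(1−2073/8987)·24100/2073 = 0.71299844
  North: (9576/31830)²·(1−1451/9576)·9494/1451 = 0.50247683
  East: (13267/31830)²·(1−2924/13267)·62300/2924 = 2.8857364
  → Var(ȳ_str) = 4.1012117.
Var(ȳ_srs) = (1 − 6448/31830)·46380/6448 = 5.7358121.
deff = 4.1012117 / 5.7358121 = 0.7150.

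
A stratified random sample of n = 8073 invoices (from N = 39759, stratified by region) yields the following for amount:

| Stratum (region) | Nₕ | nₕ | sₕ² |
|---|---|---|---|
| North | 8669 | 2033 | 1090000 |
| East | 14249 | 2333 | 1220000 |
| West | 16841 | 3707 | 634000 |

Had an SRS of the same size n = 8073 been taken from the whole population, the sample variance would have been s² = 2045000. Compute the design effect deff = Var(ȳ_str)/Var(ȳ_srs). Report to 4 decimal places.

0.4934

Var(ȳ_str) = Σ Wₕ²(1−fₕ)sₕ²/nₕ with Wₕ = Nₕ/39759:
  North: (8669/39759)²·(1−2033/8669)·1090000/2033 = 19.511632
  East: (14249/39759)²·(1−2333/14249)·1220000/2333 = 56.168014
  West: (16841/39759)²·(1−3707/16841)·634000/3707 = 23.930989
  → Var(ȳ_str) = 99.610635.
Var(ȳ_srs) = (1 − 8073/39759)·2045000/8073 = 201.87862.
deff = 99.610635 / 201.87862 = 0.4934.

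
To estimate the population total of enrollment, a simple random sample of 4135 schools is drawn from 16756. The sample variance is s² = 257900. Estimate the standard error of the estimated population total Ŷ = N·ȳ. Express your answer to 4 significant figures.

Var(Ŷ) = N²·Var(ȳ) = N²·(1 − n/N)·s²/n.
f = 4135/16756 = 0.24677727; Var(ȳ) = 0.75322273·257900/4135 = 46.978511.
Var(Ŷ) = 16756² · 46.978511 = 1.3189853 × 10^10.
SE(Ŷ) = √(1.3189853 × 10^10) = 114800.

114800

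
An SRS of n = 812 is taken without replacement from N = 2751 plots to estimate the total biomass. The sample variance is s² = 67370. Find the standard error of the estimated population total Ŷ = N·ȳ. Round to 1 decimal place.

Var(Ŷ) = N²·Var(ȳ) = N²·(1 − n/N)·s²/n.
f = 812/2751 = 0.29516539; Var(ȳ) = 0.70483461·67370/812 = 58.478704.
Var(Ŷ) = 2751² · 58.478704 = 4.4256689 × 10^8.
SE(Ŷ) = √(4.4256689 × 10^8) = 21037.3.

21037.3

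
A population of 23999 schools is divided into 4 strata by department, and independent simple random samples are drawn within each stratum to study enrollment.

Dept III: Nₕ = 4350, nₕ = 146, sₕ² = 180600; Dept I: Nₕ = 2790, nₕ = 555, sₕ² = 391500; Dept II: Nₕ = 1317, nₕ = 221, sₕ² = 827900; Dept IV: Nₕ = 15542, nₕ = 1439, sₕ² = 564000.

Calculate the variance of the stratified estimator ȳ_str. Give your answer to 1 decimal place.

Var(ȳ_str) = Σₕ Wₕ²(1 − fₕ)sₕ²/nₕ with Wₕ = Nₕ/N, N = 23999.
Dept III: Wₕ = 0.18125755; term = 0.18125755²·(1 − 0.03356322)·180600/146 = 39.276299.
Dept I: Wₕ = 0.11625484; term = 0.11625484²·(1 − 0.19892473)·391500/555 = 7.637201.
Dept II: Wₕ = 0.05487729; term = 0.05487729²·(1 − 0.16780562)·827900/221 = 9.3884878.
Dept IV: Wₕ = 0.64761032; term = 0.64761032²·(1 − 0.09258783)·564000/1439 = 149.15933.
Sum = 205.46132.

205.5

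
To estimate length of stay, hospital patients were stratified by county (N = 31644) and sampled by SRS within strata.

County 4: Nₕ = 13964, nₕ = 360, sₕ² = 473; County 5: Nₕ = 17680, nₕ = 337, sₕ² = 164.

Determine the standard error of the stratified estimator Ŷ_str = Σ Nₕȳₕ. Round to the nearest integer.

Var(Ŷ_str) = Σₕ Nₕ²(1 − fₕ)sₕ²/nₕ.
County 4: 13964²·(1 − 360/13964)·473/360 = 2.4959455 × 10^8.
County 5: 17680²·(1 − 337/17680)·164/337 = 1.4921773 × 10^8.
Sum = 3.9881228 × 10^8.
SE = √(3.9881228 × 10^8) = 19970.

19970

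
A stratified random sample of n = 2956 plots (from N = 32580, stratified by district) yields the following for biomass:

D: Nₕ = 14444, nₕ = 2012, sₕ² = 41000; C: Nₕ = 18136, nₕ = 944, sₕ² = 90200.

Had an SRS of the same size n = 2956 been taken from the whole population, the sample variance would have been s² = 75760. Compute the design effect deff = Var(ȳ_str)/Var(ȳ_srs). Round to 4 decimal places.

Var(ȳ_str) = Σ Wₕ²(1−fₕ)sₕ²/nₕ with Wₕ = Nₕ/32580:
  D: (14444/32580)²·(1−2012/14444)·41000/2012 = 3.4473248
  C: (18136/32580)²·(1−944/18136)·90200/944 = 28.067278
  → Var(ȳ_str) = 31.514603.
Var(ȳ_srs) = (1 − 2956/32580)·75760/2956 = 23.303876.
deff = 31.514603 / 23.303876 = 1.3523.

1.3523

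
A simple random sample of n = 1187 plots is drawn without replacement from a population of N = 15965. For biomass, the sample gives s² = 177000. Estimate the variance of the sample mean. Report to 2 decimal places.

Under SRS without replacement, Var(ȳ) = (1 − f)·s²/n with f = n/N = 1187/15965 = 0.07435014.
Var(ȳ) = (1 − 0.07435014)·177000/1187 = 0.92564986·149.11542 = 138.02866.

138.03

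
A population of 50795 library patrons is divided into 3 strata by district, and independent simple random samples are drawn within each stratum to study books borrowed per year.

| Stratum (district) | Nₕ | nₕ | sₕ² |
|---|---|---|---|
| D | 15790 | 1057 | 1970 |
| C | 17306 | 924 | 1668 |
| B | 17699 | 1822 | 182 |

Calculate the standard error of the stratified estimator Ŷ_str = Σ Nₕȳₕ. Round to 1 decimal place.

Var(Ŷ_str) = Σₕ Nₕ²(1 − fₕ)sₕ²/nₕ.
D: 15790²·(1 − 1057/15790)·1970/1057 = 4.3357532 × 10^8.
C: 17306²·(1 − 924/17306)·1668/924 = 5.1178517 × 10^8.
B: 17699²·(1 − 1822/17699)·182/1822 = 2.8069856 × 10^7.
Sum = 9.7343035 × 10^8.
SE = √(9.7343035 × 10^8) = 31199.8.

31199.8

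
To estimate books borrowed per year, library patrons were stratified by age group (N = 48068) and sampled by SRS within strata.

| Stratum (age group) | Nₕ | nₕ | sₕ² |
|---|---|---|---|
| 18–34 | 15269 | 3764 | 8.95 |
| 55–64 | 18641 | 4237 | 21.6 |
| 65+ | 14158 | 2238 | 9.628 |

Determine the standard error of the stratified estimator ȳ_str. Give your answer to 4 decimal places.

Var(ȳ_str) = Σₕ Wₕ²(1 − fₕ)sₕ²/nₕ with Wₕ = Nₕ/N, N = 48068.
18–34: Wₕ = 0.31765416; term = 0.31765416²·(1 − 0.24651254)·8.95/3764 = 1.8078339 × 10^-4.
55–64: Wₕ = 0.38780478; term = 0.38780478²·(1 − 0.22729467)·21.6/4237 = 5.924279 × 10^-4.
65+: Wₕ = 0.29454107; term = 0.29454107²·(1 − 0.15807317)·9.628/2238 = 3.1422596 × 10^-4.
Sum = 0.0010874373.
SE = √(0.0010874373) = 0.0330.

0.0330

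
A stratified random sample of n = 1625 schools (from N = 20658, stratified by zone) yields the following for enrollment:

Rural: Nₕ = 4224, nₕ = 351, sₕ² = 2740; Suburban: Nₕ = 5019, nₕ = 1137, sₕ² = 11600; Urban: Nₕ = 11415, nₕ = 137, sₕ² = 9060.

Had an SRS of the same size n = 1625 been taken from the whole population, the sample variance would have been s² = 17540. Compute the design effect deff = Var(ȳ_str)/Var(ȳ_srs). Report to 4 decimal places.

2.0830

Var(ȳ_str) = Σ Wₕ²(1−fₕ)sₕ²/nₕ with Wₕ = Nₕ/20658:
  Rural: (4224/20658)²·(1−351/4224)·2740/351 = 0.29925286
  Suburban: (5019/20658)²·(1−1137/5019)·11600/1137 = 0.4657938
  Urban: (11415/20658)²·(1−137/11415)·9060/137 = 19.949825
  → Var(ȳ_str) = 20.714872.
Var(ȳ_srs) = (1 − 1625/20658)·17540/1625 = 9.9447804.
deff = 20.714872 / 9.9447804 = 2.0830.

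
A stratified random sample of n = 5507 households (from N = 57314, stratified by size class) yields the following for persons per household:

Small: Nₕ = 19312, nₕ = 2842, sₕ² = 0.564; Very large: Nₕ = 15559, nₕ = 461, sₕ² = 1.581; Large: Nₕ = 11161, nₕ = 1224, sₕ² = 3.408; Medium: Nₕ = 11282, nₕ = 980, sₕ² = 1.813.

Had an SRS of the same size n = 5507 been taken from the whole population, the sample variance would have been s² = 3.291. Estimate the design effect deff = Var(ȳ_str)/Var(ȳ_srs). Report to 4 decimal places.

0.7848

Var(ȳ_str) = Σ Wₕ²(1−fₕ)sₕ²/nₕ with Wₕ = Nₕ/57314:
  Small: (19312/57314)²·(1−2842/19312)·0.564/2842 = 1.9215622 × 10^-5
  Very large: (15559/57314)²·(1−461/15559)·1.581/461 = 2.452509 × 10^-4
  Large: (11161/57314)²·(1−1224/11161)·3.408/1224 = 9.4005903 × 10^-5
  Medium: (11282/57314)²·(1−980/11282)·1.813/980 = 6.5457276 × 10^-5
  → Var(ȳ_str) = 4.239297 × 10^-4.
Var(ȳ_srs) = (1 − 5507/57314)·3.291/5507 = 5.4018253 × 10^-4.
deff = (4.239297 × 10^-4) / (5.4018253 × 10^-4) = 0.7848.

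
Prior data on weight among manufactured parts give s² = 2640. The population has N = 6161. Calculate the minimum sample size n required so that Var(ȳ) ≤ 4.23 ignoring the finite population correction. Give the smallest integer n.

625

Without fpc, n₀ = s²/D = 2640/4.23 = 624.1135.
Rounding up, n = 625.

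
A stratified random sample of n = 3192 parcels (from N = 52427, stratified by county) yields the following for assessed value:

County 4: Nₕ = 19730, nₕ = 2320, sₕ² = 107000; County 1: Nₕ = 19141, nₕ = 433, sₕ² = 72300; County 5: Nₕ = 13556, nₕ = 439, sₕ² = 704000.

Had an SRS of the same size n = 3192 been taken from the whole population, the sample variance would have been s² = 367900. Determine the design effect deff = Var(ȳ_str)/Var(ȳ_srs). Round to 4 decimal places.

1.2127

Var(ȳ_str) = Σ Wₕ²(1−fₕ)sₕ²/nₕ with Wₕ = Nₕ/52427:
  County 4: (19730/52427)²·(1−2320/19730)·107000/2320 = 5.7638363
  County 1: (19141/52427)²·(1−433/19141)·72300/433 = 21.753662
  County 5: (13556/52427)²·(1−439/13556)·704000/439 = 103.74429
  → Var(ȳ_str) = 131.26179.
Var(ȳ_srs) = (1 − 3192/52427)·367900/3192 = 108.23952.
deff = 131.26179 / 108.23952 = 1.2127.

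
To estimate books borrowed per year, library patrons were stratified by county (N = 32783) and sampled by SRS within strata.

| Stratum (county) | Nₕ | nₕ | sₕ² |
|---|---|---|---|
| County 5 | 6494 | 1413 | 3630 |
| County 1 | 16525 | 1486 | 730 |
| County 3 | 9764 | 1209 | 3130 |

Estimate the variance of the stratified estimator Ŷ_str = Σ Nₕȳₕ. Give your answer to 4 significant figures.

4.231 × 10^8

Var(Ŷ_str) = Σₕ Nₕ²(1 − fₕ)sₕ²/nₕ.
County 5: 6494²·(1 − 1413/6494)·3630/1413 = 8.476683 × 10^7.
County 1: 16525²·(1 − 1486/16525)·730/1486 = 1.2208561 × 10^8.
County 3: 9764²·(1 − 1209/9764)·3130/1209 = 2.1625483 × 10^8.
Sum = 4.2310727 × 10^8.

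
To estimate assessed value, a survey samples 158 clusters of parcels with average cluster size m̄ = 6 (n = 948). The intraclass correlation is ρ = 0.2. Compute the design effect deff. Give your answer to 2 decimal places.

2.00

deff = 1 + (6 − 1)·0.2 = 1 + 1 = 2.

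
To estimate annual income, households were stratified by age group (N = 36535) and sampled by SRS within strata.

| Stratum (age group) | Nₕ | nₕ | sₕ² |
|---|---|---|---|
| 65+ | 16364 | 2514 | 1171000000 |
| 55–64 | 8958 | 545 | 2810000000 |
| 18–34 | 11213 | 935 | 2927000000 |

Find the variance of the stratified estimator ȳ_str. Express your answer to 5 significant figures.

Var(ȳ_str) = Σₕ Wₕ²(1 − fₕ)sₕ²/nₕ with Wₕ = Nₕ/N, N = 36535.
65+: Wₕ = 0.44789927; term = 0.44789927²·(1 − 0.15362992)·1171000000/2514 = 79088.373.
55–64: Wₕ = 0.24518954; term = 0.24518954²·(1 − 0.06083947)·2810000000/545 = 291107.6.
18–34: Wₕ = 0.30691118; term = 0.30691118²·(1 − 0.08338536)·2927000000/935 = 270285.86.
Sum = 640481.83.

640480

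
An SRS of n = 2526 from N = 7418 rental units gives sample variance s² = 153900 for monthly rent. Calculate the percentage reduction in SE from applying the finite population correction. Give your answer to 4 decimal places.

18.7918

f = n/N = 2526/7418 = 0.34052305.
SE_no-fpc = √(s²/n) = 7.8055343; SE_fpc = √((1−f)s²/n) = 6.3387328.
Ratio = √(1−f) = 0.81208186. Reduction = 100·(1 − 0.81208186) = 18.7918%.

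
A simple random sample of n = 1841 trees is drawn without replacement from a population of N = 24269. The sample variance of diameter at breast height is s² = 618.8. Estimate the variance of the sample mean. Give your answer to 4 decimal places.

0.3106

Under SRS without replacement, Var(ȳ) = (1 − f)·s²/n with f = n/N = 1841/24269 = 0.07585809.
Var(ȳ) = (1 − 0.07585809)·618.8/1841 = 0.92414191·0.33612167 = 0.31062412.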